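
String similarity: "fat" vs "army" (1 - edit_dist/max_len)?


Word 1: "fat" (length 3)
Word 2: "army" (length 4)
One optimal edit sequence:
  1. insert 'a'  (+1)
  2. substitute 'f' -> 'r'  (+1)
  3. substitute 'a' -> 'm'  (+1)
  4. substitute 't' -> 'y'  (+1)
Edit distance = 4
Max length = max(3, 4) = 4
Similarity = 1 - 4/4
= 0.0000


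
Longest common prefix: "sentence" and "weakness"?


Word 1: "sentence"
Word 2: "weakness"
Comparing from start:
  Pos 0: 's' != 'w' (stop)
LCP = "" (length 0)


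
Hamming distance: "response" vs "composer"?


Comparing character by character (same length = 8):
  Pos 0: 'r' vs 'c' !=
  Pos 1: 'e' vs 'o' !=
  Pos 2: 's' vs 'm' !=
  Pos 3: 'p' vs 'p' =
  Pos 4: 'o' vs 'o' =
  Pos 5: 'n' vs 's' !=
  Pos 6: 's' vs 'e' !=
  Pos 7: 'e' vs 'r' !=
Hamming distance = 6


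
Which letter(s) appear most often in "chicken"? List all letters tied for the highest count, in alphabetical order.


Word: "chicken"
Letter counts:
  'c': 2
  'e': 1
  'h': 1
  'i': 1
  'k': 1
  'n': 1
Maximum count = 2
Most frequent = 'c' (2 times each)


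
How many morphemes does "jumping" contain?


Word: "jumping"
Morphemes: jump + -ing
Each morpheme carries meaning
= 2 morphemes


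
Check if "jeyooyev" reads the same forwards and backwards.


Word: "jeyooyev"
Reversed: "veyooyej"
Forward == Backward? jeyooyev != veyooyej
Palindrome = No


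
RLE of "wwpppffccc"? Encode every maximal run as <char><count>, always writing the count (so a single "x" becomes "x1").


String: "wwpppffccc"
Scanning for consecutive runs:
  'w' x 2
  'p' x 3
  'f' x 2
  'c' x 3
RLE = "w2p3f2c3"


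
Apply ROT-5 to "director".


Word: "director"
Shift: 5
Each letter → (letter + shift) mod 26:
  'd' (3) + 5 = 8 → 'i'
  'i' (8) + 5 = 13 → 'n'
  'r' (17) + 5 = 22 → 'w'
  'e' (4) + 5 = 9 → 'j'
  'c' (2) + 5 = 7 → 'h'
  't' (19) + 5 = 24 → 'y'
  'o' (14) + 5 = 19 → 't'
  'r' (17) + 5 = 22 → 'w'
Result = "inwjhytw"


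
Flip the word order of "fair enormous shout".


Original: "fair enormous shout"
Words (1..n): fair | enormous | shout
Reversed (n..1): shout | enormous | fair
Result = "shout enormous fair"


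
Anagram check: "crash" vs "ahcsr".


Word 1: "crash" → sorted: achrs
Word 2: "ahcsr" → sorted: achrs
Same letters? achrs == achrs
Anagram = Yes


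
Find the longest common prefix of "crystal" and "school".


Word 1: "crystal"
Word 2: "school"
Comparing from start:
  Pos 0: 'c' != 's' (stop)
LCP = "" (length 0)


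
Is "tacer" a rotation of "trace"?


Word: "trace", Candidate: "tacer"
Method: check if candidate is substring of word+word
"tracetrace" contains "tacer"? No
Is rotation = No


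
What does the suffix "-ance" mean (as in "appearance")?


Suffix: -ance
As in: appearance -> appear + -ance
Meaning = state of


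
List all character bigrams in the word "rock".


Word: "rock" (length 4)
Number of bigrams = 4 - 2 + 1 = 3
  Position 0: "ro"
  Position 1: "oc"
  Position 2: "ck"
Bigrams = "ro", "oc", "ck"


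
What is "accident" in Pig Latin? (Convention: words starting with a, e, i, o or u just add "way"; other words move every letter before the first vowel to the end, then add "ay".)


Word: "accident"
Starts with vowel → add 'way'
Pig Latin = "accidentway"


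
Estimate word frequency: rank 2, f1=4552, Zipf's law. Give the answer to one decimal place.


Zipf's law: f(r) = f(1) / r
f(1) = 4552
f(2) = 4552 / 2
= 2276.0 occurrences


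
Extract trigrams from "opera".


Word: "opera" (length 5)
Number of trigrams = 5 - 3 + 1 = 3
  Position 0: "ope"
  Position 1: "per"
  Position 2: "era"
Trigrams = "ope", "per", "era"


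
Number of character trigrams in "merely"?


Word: "merely" (length 6)
Number of 3-grams = length - 3 + 1 = 6 - 3 + 1
= 4


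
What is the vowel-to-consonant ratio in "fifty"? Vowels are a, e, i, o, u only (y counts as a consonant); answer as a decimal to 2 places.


Word: "fifty"
Vowels (a,e,i,o,u): 1
Consonants: 4
Ratio = 1/4
= 0.25


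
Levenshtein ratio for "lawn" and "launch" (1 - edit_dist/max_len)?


Word 1: "lawn" (length 4)
Word 2: "launch" (length 6)
One optimal edit sequence:
  1. keep 'l'
  2. keep 'a'
  3. substitute 'w' -> 'u'  (+1)
  4. keep 'n'
  5. insert 'c'  (+1)
  6. insert 'h'  (+1)
Edit distance = 3
Max length = max(4, 6) = 6
Similarity = 1 - 3/6
= 0.5000


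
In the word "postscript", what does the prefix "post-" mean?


Prefix: post-
Example: postscript = post- + script
Meaning = after


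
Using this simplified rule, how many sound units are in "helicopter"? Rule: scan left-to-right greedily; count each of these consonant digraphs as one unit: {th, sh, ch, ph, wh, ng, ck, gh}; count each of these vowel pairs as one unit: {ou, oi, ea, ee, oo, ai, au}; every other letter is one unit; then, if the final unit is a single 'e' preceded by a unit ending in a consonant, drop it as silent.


Word: "helicopter" (10 letters)
Left-to-right scan:
  1. 'h' (letter)
  2. 'e' (letter)
  3. 'l' (letter)
  4. 'i' (letter)
  5. 'c' (letter)
  6. 'o' (letter)
  7. 'p' (letter)
  8. 't' (letter)
  9. 'e' (letter)
  10. 'r' (letter)
Units from scan: 10
Sound units = 10 units


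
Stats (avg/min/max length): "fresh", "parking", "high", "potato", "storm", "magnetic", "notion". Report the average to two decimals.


Lengths: "fresh"=5, "parking"=7, "high"=4, "potato"=6, "storm"=5, "magnetic"=8, "notion"=6
Sum = 41, Count = 7
Average = 41/7 = 5.86
= avg=5.86, min=4, max=8


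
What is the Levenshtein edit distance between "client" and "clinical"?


Word 1: "client" (length 6)
Word 2: "clinical" (length 8)
One optimal edit sequence (insert/delete/substitute each cost 1):
  1. keep 'c'
  2. keep 'l'
  3. insert 'i'  (+1)
  4. insert 'n'  (+1)
  5. keep 'i'
  6. substitute 'e' -> 'c'  (+1)
  7. substitute 'n' -> 'a'  (+1)
  8. substitute 't' -> 'l'  (+1)
Total edit operations: 5
Edit distance = 5


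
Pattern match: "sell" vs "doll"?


Pattern of "sell": [0, 1, 2, 2]
Pattern of "doll": [0, 1, 2, 2]
Patterns match
Same pattern = Yes


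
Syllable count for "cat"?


Word: "cat"
Syllable breakdown: cat
Counting: 1 part
= 1 syllable


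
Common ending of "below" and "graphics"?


Word 1: "below"
Word 2: "graphics"
Comparing from end:
  Pos -1: 'w' != 's' (stop)
LCS = "" (length 0)


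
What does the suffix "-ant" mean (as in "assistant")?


Suffix: -ant
Example: assistant (assist + -ant)
Meaning = one who / that which


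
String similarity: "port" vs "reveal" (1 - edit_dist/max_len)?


Word 1: "port" (length 4)
Word 2: "reveal" (length 6)
One optimal edit sequence:
  1. insert 'r'  (+1)
  2. insert 'e'  (+1)
  3. substitute 'p' -> 'v'  (+1)
  4. substitute 'o' -> 'e'  (+1)
  5. substitute 'r' -> 'a'  (+1)
  6. substitute 't' -> 'l'  (+1)
Edit distance = 6
Max length = max(4, 6) = 6
Similarity = 1 - 6/6
= 0.0000


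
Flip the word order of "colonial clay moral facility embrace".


Original: "colonial clay moral facility embrace"
Words (1..n): colonial | clay | moral | facility | embrace
Reversed (n..1): embrace | facility | moral | clay | colonial
Result = "embrace facility moral clay colonial"


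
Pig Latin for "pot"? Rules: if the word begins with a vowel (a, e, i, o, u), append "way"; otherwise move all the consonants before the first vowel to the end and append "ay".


Word: "pot"
Starts with consonant(s) → move to end, add 'ay'
Consonant cluster: "p"
Pig Latin = "otpay"


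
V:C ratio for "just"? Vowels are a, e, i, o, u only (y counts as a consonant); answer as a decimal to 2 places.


Word: "just"
Vowels (a,e,i,o,u): 1
Consonants: 3
Ratio = 1/3
= 0.33


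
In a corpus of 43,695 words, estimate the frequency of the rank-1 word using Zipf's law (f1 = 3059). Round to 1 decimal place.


Zipf's law: f(r) = f(1) / r
f(1) = 3059
f(1) = 3059 / 1
= 3059.0 occurrences


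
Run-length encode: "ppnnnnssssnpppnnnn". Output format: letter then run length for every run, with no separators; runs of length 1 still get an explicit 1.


String: "ppnnnnssssnpppnnnn"
Scanning for consecutive runs:
  'p' x 2
  'n' x 4
  's' x 4
  'n' x 1
  'p' x 3
  'n' x 4
RLE = "p2n4s4n1p3n4"


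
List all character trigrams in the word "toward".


Word: "toward" (length 6)
Number of trigrams = 6 - 3 + 1 = 4
  Position 0: "tow"
  Position 1: "owa"
  Position 2: "war"
  Position 3: "ard"
Trigrams = "tow", "owa", "war", "ard"


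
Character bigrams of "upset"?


Word: "upset" (length 5)
Number of bigrams = 5 - 2 + 1 = 4
  Position 0: "up"
  Position 1: "ps"
  Position 2: "se"
  Position 3: "et"
Bigrams = "up", "ps", "se", "et"


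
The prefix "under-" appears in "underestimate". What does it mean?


Prefix: under-
As in: underestimate -> under- + estimate
Meaning = insufficient


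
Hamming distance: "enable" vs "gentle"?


Comparing character by character (same length = 6):
  Pos 0: 'e' vs 'g' !=
  Pos 1: 'n' vs 'e' !=
  Pos 2: 'a' vs 'n' !=
  Pos 3: 'b' vs 't' !=
  Pos 4: 'l' vs 'l' =
  Pos 5: 'e' vs 'e' =
Hamming distance = 4


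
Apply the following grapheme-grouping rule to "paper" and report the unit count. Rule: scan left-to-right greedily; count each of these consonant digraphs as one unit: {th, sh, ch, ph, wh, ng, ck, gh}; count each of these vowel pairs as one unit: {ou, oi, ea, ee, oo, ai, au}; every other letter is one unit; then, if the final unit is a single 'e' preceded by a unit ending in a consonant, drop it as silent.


Word: "paper" (5 letters)
Left-to-right scan:
  [1] 'p' (letter)
  [2] 'a' (letter)
  [3] 'p' (letter)
  [4] 'e' (letter)
  [5] 'r' (letter)
Units from scan: 5
Sound units = 5 units


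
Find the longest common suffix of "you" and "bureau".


Word 1: "you"
Word 2: "bureau"
Comparing from end:
  Pos -1: 'u' == 'u'
  Pos -2: 'o' != 'a' (stop)
LCS = "u" (length 1)


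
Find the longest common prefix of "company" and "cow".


Word 1: "company"
Word 2: "cow"
Comparing from start:
  Pos 0: 'c' == 'c'
  Pos 1: 'o' == 'o'
  Pos 2: 'm' != 'w' (stop)
LCP = "co" (length 2)


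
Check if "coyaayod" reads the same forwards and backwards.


Word: "coyaayod"
Reversed: "doyaayoc"
Forward == Backward? coyaayod != doyaayoc
Palindrome = No


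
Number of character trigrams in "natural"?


Word: "natural" (length 7)
Number of 3-grams = length - 3 + 1 = 7 - 3 + 1
= 5


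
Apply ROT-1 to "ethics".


Word: "ethics"
Shift: 1
Each letter → (letter + shift) mod 26:
  'e' (4) + 1 = 5 → 'f'
  't' (19) + 1 = 20 → 'u'
  'h' (7) + 1 = 8 → 'i'
  'i' (8) + 1 = 9 → 'j'
  'c' (2) + 1 = 3 → 'd'
  's' (18) + 1 = 19 → 't'
Result = "fuijdt"


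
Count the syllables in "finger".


Word: "finger"
Syllable breakdown: fin | ger
Counting: 2 parts
= 2 syllables


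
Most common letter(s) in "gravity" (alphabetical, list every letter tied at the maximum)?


Word: "gravity"
Letter counts:
  'a': 1
  'g': 1
  'i': 1
  'r': 1
  't': 1
  'v': 1
  'y': 1
Maximum count = 1
Most frequent = 'a', 'g', 'i', 'r', 't', 'v', 'y' (1 time each)


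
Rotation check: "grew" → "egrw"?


Word: "grew", Candidate: "egrw"
Method: check if candidate is substring of word+word
"grewgrew" contains "egrw"? No
Is rotation = No


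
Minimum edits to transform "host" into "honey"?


Word 1: "host" (length 4)
Word 2: "honey" (length 5)
One optimal edit sequence (insert/delete/substitute each cost 1):
  1. keep 'h'
  2. keep 'o'
  3. insert 'n'  (+1)
  4. substitute 's' -> 'e'  (+1)
  5. substitute 't' -> 'y'  (+1)
Total edit operations: 3
Edit distance = 3


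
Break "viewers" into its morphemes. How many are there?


Word: "viewers"
Morphemes: view + -er + -s
Each morpheme carries meaning
= 3 morphemes


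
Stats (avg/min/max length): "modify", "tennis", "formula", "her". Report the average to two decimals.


Lengths: "modify"=6, "tennis"=6, "formula"=7, "her"=3
Sum = 22, Count = 4
Average = 22/4 = 5.50
= avg=5.50, min=3, max=7


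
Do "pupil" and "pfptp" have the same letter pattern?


Pattern of "pupil": [0, 1, 0, 2, 3]
Pattern of "pfptp": [0, 1, 0, 2, 0]
Patterns do not match
Same pattern = No


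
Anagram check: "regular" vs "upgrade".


Word 1: "regular" → sorted: aeglrru
Word 2: "upgrade" → sorted: adegpru
Same letters? aeglrru != adegpru
Anagram = No


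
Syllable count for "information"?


Word: "information"
Syllable breakdown: in-for-ma-tion
Counting: 4 parts
= 4 syllables


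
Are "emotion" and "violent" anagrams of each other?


Word 1: "emotion" → sorted: eimnoot
Word 2: "violent" → sorted: eilnotv
Same letters? eimnoot != eilnotv
Anagram = No


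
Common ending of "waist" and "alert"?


Word 1: "waist"
Word 2: "alert"
Comparing from end:
  Pos -1: 't' == 't'
  Pos -2: 's' != 'r' (stop)
LCS = "t" (length 1)


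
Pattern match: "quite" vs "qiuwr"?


Pattern of "quite": [0, 1, 2, 3, 4]
Pattern of "qiuwr": [0, 1, 2, 3, 4]
Patterns match
Same pattern = Yes


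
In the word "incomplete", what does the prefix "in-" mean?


Prefix: in-
Example: incomplete = in- + complete
Meaning = not / into


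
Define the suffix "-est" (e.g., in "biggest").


Suffix: -est
Example: biggest = big + -est, with a spelling change
Meaning = most


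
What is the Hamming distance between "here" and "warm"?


Comparing character by character (same length = 4):
  Pos 0: 'h' vs 'w' !=
  Pos 1: 'e' vs 'a' !=
  Pos 2: 'r' vs 'r' =
  Pos 3: 'e' vs 'm' !=
Hamming distance = 3


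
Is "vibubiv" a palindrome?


Word: "vibubiv"
Reversed: "vibubiv"
Forward == Backward? vibubiv == vibubiv
Palindrome = Yes


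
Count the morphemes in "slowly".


Word: "slowly"
Morphemes: slow | -ly
Each morpheme carries meaning
= 2 morphemes


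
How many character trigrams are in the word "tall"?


Word: "tall" (length 4)
Number of 3-grams = length - 3 + 1 = 4 - 3 + 1
= 2


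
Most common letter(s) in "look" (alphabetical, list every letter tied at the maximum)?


Word: "look"
Letter counts:
  'k': 1
  'l': 1
  'o': 2
Maximum count = 2
Most frequent = 'o' (2 times each)


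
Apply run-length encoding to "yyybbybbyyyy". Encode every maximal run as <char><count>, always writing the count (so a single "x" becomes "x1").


String: "yyybbybbyyyy"
Scanning for consecutive runs:
  'y' x 3
  'b' x 2
  'y' x 1
  'b' x 2
  'y' x 4
RLE = "y3b2y1b2y4"


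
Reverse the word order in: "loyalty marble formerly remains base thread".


Original: "loyalty marble formerly remains base thread"
Words (1..n): loyalty | marble | formerly | remains | base | thread
Reversed (n..1): thread | base | remains | formerly | marble | loyalty
Result = "thread base remains formerly marble loyalty"


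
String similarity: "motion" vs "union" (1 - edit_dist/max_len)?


Word 1: "motion" (length 6)
Word 2: "union" (length 5)
One optimal edit sequence:
  1. delete 'm'  (+1)
  2. substitute 'o' -> 'u'  (+1)
  3. substitute 't' -> 'n'  (+1)
  4. keep 'i'
  5. keep 'o'
  6. keep 'n'
Edit distance = 3
Max length = max(6, 5) = 6
Similarity = 1 - 3/6
= 0.5000


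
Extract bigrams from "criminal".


Word: "criminal" (length 8)
Number of bigrams = 8 - 2 + 1 = 7
  Position 0: "cr"
  Position 1: "ri"
  Position 2: "im"
  Position 3: "mi"
  Position 4: "in"
  Position 5: "na"
  Position 6: "al"
Bigrams = "cr", "ri", "im", "mi", "in", "na", "al"


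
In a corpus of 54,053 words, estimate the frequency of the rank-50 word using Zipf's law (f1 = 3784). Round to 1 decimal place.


Zipf's law: f(r) = f(1) / r
f(1) = 3784
f(50) = 3784 / 50
= 75.7 occurrences


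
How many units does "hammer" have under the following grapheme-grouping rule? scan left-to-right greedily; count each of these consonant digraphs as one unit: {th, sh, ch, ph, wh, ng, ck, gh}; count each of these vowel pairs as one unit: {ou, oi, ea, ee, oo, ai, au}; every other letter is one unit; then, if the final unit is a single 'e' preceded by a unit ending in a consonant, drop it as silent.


Word: "hammer" (6 letters)
Left-to-right scan:
  [1] 'h' (letter)
  [2] 'a' (letter)
  [3] 'm' (letter)
  [4] 'm' (letter)
  [5] 'e' (letter)
  [6] 'r' (letter)
Units from scan: 6
Sound units = 6 units


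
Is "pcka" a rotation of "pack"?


Word: "pack", Candidate: "pcka"
Method: check if candidate is substring of word+word
"packpack" contains "pcka"? No
Is rotation = No


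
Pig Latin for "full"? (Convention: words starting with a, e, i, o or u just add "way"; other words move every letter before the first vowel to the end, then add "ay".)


Word: "full"
Starts with consonant(s) → move to end, add 'ay'
Consonant cluster: "f"
Pig Latin = "ullfay"


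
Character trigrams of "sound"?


Word: "sound" (length 5)
Number of trigrams = 5 - 3 + 1 = 3
  Position 0: "sou"
  Position 1: "oun"
  Position 2: "und"
Trigrams = "sou", "oun", "und"


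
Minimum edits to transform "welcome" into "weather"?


Word 1: "welcome" (length 7)
Word 2: "weather" (length 7)
One optimal edit sequence (insert/delete/substitute each cost 1):
  1. keep 'w'
  2. keep 'e'
  3. substitute 'l' -> 'a'  (+1)
  4. substitute 'c' -> 't'  (+1)
  5. substitute 'o' -> 'h'  (+1)
  6. substitute 'm' -> 'e'  (+1)
  7. substitute 'e' -> 'r'  (+1)
Total edit operations: 5
Edit distance = 5


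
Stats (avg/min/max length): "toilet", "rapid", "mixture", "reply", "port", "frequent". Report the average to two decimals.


Lengths: "toilet"=6, "rapid"=5, "mixture"=7, "reply"=5, "port"=4, "frequent"=8
Sum = 35, Count = 6
Average = 35/6 = 5.83
= avg=5.83, min=4, max=8


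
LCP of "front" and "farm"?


Word 1: "front"
Word 2: "farm"
Comparing from start:
  Pos 0: 'f' == 'f'
  Pos 1: 'r' != 'a' (stop)
LCP = "f" (length 1)


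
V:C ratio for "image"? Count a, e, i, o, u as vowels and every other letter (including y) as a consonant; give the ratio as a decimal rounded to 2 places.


Word: "image"
Vowels (a,e,i,o,u): 3
Consonants: 2
Ratio = 3/2
= 1.50


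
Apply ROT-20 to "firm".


Word: "firm"
Shift: 20
Each letter → (letter + shift) mod 26:
  'f' (5) + 20 = 25 → 'z'
  'i' (8) + 20 = 2 → 'c'
  'r' (17) + 20 = 11 → 'l'
  'm' (12) + 20 = 6 → 'g'
Result = "zclg"


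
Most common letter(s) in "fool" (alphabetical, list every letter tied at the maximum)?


Word: "fool"
Letter counts:
  'f': 1
  'l': 1
  'o': 2
Maximum count = 2
Most frequent = 'o' (2 times each)


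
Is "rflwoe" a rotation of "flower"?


Word: "flower", Candidate: "rflwoe"
Method: check if candidate is substring of word+word
"flowerflower" contains "rflwoe"? No
Is rotation = No


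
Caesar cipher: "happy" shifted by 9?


Word: "happy"
Shift: 9
Each letter → (letter + shift) mod 26:
  'h' (7) + 9 = 16 → 'q'
  'a' (0) + 9 = 9 → 'j'
  'p' (15) + 9 = 24 → 'y'
  'p' (15) + 9 = 24 → 'y'
  'y' (24) + 9 = 7 → 'h'
Result = "qjyyh"


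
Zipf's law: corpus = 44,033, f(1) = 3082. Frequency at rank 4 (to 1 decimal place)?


Zipf's law: f(r) = f(1) / r
f(1) = 3082
f(4) = 3082 / 4
= 770.5 occurrences


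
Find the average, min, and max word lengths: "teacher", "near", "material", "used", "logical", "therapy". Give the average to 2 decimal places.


Lengths: "teacher"=7, "near"=4, "material"=8, "used"=4, "logical"=7, "therapy"=7
Sum = 37, Count = 6
Average = 37/6 = 6.17
= avg=6.17, min=4, max=8


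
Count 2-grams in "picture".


Word: "picture" (length 7)
Number of 2-grams = length - 2 + 1 = 7 - 2 + 1
= 6


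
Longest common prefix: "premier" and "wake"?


Word 1: "premier"
Word 2: "wake"
Comparing from start:
  Pos 0: 'p' != 'w' (stop)
LCP = "" (length 0)


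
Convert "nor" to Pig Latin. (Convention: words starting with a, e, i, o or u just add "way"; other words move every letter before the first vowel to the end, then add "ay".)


Word: "nor"
Starts with consonant(s) → move to end, add 'ay'
Consonant cluster: "n"
Pig Latin = "ornay"


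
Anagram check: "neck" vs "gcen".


Word 1: "neck" → sorted: cekn
Word 2: "gcen" → sorted: cegn
Same letters? cekn != cegn
Anagram = No


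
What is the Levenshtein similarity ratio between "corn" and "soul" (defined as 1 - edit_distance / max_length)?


Word 1: "corn" (length 4)
Word 2: "soul" (length 4)
One optimal edit sequence:
  1. substitute 'c' -> 's'  (+1)
  2. keep 'o'
  3. substitute 'r' -> 'u'  (+1)
  4. substitute 'n' -> 'l'  (+1)
Edit distance = 3
Max length = max(4, 4) = 4
Similarity = 1 - 3/4
= 0.2500


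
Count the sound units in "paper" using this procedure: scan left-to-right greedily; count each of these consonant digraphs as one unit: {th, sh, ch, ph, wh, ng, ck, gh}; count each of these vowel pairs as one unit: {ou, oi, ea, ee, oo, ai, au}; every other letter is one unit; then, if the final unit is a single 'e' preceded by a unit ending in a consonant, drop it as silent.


Word: "paper" (5 letters)
Left-to-right scan:
  [1] 'p' (letter)
  [2] 'a' (letter)
  [3] 'p' (letter)
  [4] 'e' (letter)
  [5] 'r' (letter)
Units from scan: 5
Sound units = 5 units


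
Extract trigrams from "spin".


Word: "spin" (length 4)
Number of trigrams = 4 - 3 + 1 = 2
  Position 0: "spi"
  Position 1: "pin"
Trigrams = "spi", "pin"


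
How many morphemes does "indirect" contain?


Word: "indirect"
Morphemes: in- + direct
Each morpheme carries meaning
= 2 morphemes


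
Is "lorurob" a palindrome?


Word: "lorurob"
Reversed: "borurol"
Forward == Backward? lorurob != borurol
Palindrome = No


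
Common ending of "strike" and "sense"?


Word 1: "strike"
Word 2: "sense"
Comparing from end:
  Pos -1: 'e' == 'e'
  Pos -2: 'k' != 's' (stop)
LCS = "e" (length 1)


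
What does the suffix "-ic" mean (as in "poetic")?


Suffix: -ic
As in: poetic -> poet + -ic
Meaning = relating to


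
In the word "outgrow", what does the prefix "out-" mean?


Prefix: out-
Example: outgrow = out- + grow
Meaning = surpass


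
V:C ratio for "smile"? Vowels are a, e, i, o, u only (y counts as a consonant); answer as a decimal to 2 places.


Word: "smile"
Vowels (a,e,i,o,u): 2
Consonants: 3
Ratio = 2/3
= 0.67


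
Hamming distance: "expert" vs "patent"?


Comparing character by character (same length = 6):
  Pos 0: 'e' vs 'p' !=
  Pos 1: 'x' vs 'a' !=
  Pos 2: 'p' vs 't' !=
  Pos 3: 'e' vs 'e' =
  Pos 4: 'r' vs 'n' !=
  Pos 5: 't' vs 't' =
Hamming distance = 4


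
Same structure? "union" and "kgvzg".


Pattern of "union": [0, 1, 2, 3, 1]
Pattern of "kgvzg": [0, 1, 2, 3, 1]
Patterns match
Same pattern = Yes


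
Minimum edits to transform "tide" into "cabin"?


Word 1: "tide" (length 4)
Word 2: "cabin" (length 5)
One optimal edit sequence (insert/delete/substitute each cost 1):
  1. insert 'c'  (+1)
  2. substitute 't' -> 'a'  (+1)
  3. substitute 'i' -> 'b'  (+1)
  4. substitute 'd' -> 'i'  (+1)
  5. substitute 'e' -> 'n'  (+1)
Total edit operations: 5
Edit distance = 5


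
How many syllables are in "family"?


Word: "family"
Syllable breakdown: fam-i-ly
Counting: 3 parts
= 3 syllables


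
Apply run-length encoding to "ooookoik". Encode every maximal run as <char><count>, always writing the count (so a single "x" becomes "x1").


String: "ooookoik"
Scanning for consecutive runs:
  'o' x 4
  'k' x 1
  'o' x 1
  'i' x 1
  'k' x 1
RLE = "o4k1o1i1k1"


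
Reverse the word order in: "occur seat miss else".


Original: "occur seat miss else"
Words (1..n): occur | seat | miss | else
Reversed (n..1): else | miss | seat | occur
Result = "else miss seat occur"


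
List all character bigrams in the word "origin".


Word: "origin" (length 6)
Number of bigrams = 6 - 2 + 1 = 5
  Position 0: "or"
  Position 1: "ri"
  Position 2: "ig"
  Position 3: "gi"
  Position 4: "in"
Bigrams = "or", "ri", "ig", "gi", "in"


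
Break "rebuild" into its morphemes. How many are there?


Word: "rebuild"
Morphemes: re- | build
Each morpheme carries meaning
= 2 morphemes


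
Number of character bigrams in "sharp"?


Word: "sharp" (length 5)
Number of 2-grams = length - 2 + 1 = 5 - 2 + 1
= 4


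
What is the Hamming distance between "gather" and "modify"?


Comparing character by character (same length = 6):
  Pos 0: 'g' vs 'm' !=
  Pos 1: 'a' vs 'o' !=
  Pos 2: 't' vs 'd' !=
  Pos 3: 'h' vs 'i' !=
  Pos 4: 'e' vs 'f' !=
  Pos 5: 'r' vs 'y' !=
Hamming distance = 6


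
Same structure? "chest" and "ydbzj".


Pattern of "chest": [0, 1, 2, 3, 4]
Pattern of "ydbzj": [0, 1, 2, 3, 4]
Patterns match
Same pattern = Yes


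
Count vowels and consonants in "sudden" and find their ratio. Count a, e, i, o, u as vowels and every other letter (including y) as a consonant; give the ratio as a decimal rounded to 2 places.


Word: "sudden"
Vowels (a,e,i,o,u): 2
Consonants: 4
Ratio = 2/4
= 0.50


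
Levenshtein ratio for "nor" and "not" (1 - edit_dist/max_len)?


Word 1: "nor" (length 3)
Word 2: "not" (length 3)
One optimal edit sequence:
  1. keep 'n'
  2. keep 'o'
  3. substitute 'r' -> 't'  (+1)
Edit distance = 1
Max length = max(3, 3) = 3
Similarity = 1 - 1/3
= 0.6667


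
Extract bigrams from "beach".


Word: "beach" (length 5)
Number of bigrams = 5 - 2 + 1 = 4
  Position 0: "be"
  Position 1: "ea"
  Position 2: "ac"
  Position 3: "ch"
Bigrams = "be", "ea", "ac", "ch"


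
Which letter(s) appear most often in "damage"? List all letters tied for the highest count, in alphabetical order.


Word: "damage"
Letter counts:
  'a': 2
  'd': 1
  'e': 1
  'g': 1
  'm': 1
Maximum count = 2
Most frequent = 'a' (2 times each)


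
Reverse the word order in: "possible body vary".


Original: "possible body vary"
Words (1..n): possible | body | vary
Reversed (n..1): vary | body | possible
Result = "vary body possible"


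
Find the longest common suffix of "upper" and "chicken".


Word 1: "upper"
Word 2: "chicken"
Comparing from end:
  Pos -1: 'r' != 'n' (stop)
LCS = "" (length 0)


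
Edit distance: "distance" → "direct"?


Word 1: "distance" (length 8)
Word 2: "direct" (length 6)
One optimal edit sequence (insert/delete/substitute each cost 1):
  1. keep 'd'
  2. keep 'i'
  3. delete 's'  (+1)
  4. delete 't'  (+1)
  5. substitute 'a' -> 'r'  (+1)
  6. substitute 'n' -> 'e'  (+1)
  7. keep 'c'
  8. substitute 'e' -> 't'  (+1)
Total edit operations: 5
Edit distance = 5


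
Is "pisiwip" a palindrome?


Word: "pisiwip"
Reversed: "piwisip"
Forward == Backward? pisiwip != piwisip
Palindrome = No


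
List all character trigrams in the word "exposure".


Word: "exposure" (length 8)
Number of trigrams = 8 - 3 + 1 = 6
  Position 0: "exp"
  Position 1: "xpo"
  Position 2: "pos"
  Position 3: "osu"
  Position 4: "sur"
  Position 5: "ure"
Trigrams = "exp", "xpo", "pos", "osu", "sur", "ure"


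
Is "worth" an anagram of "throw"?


Word 1: "throw" → sorted: hortw
Word 2: "worth" → sorted: hortw
Same letters? hortw == hortw
Anagram = Yes


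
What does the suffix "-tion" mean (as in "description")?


Suffix: -tion
Example: description = describe + -tion, with a spelling change
Meaning = act or process


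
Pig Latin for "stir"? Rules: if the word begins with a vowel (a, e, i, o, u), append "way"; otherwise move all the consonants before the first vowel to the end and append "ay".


Word: "stir"
Starts with consonant(s) → move to end, add 'ay'
Consonant cluster: "st"
Pig Latin = "irstay"


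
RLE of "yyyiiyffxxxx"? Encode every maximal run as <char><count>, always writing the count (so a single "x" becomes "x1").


String: "yyyiiyffxxxx"
Scanning for consecutive runs:
  'y' x 3
  'i' x 2
  'y' x 1
  'f' x 2
  'x' x 4
RLE = "y3i2y1f2x4"


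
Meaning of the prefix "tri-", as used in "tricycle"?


Prefix: tri-
Example: tricycle (tri- + cycle)
Meaning = three


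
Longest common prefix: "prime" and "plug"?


Word 1: "prime"
Word 2: "plug"
Comparing from start:
  Pos 0: 'p' == 'p'
  Pos 1: 'r' != 'l' (stop)
LCP = "p" (length 1)


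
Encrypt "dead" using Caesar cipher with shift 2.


Word: "dead"
Shift: 2
Each letter → (letter + shift) mod 26:
  'd' (3) + 2 = 5 → 'f'
  'e' (4) + 2 = 6 → 'g'
  'a' (0) + 2 = 2 → 'c'
  'd' (3) + 2 = 5 → 'f'
Result = "fgcf"


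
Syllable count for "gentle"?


Word: "gentle"
Syllable breakdown: gen / tle
Counting: 2 parts
= 2 syllables


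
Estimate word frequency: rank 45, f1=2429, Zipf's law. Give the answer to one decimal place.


Zipf's law: f(r) = f(1) / r
f(1) = 2429
f(45) = 2429 / 45
= 54.0 occurrences


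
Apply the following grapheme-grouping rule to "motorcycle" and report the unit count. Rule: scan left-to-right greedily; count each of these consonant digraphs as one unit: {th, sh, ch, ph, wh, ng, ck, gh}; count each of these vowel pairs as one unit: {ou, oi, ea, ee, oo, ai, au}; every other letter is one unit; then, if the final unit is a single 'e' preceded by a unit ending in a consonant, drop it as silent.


Word: "motorcycle" (10 letters)
Left-to-right scan:
  (1) 'm' (letter)
  (2) 'o' (letter)
  (3) 't' (letter)
  (4) 'o' (letter)
  (5) 'r' (letter)
  (6) 'c' (letter)
  (7) 'y' (letter)
  (8) 'c' (letter)
  (9) 'l' (letter)
  (10) 'e' (letter)
Units from scan: 10
Final unit is 'e' after a consonant -> drop as silent (-1)
Sound units = 9 units


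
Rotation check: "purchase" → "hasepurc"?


Word: "purchase", Candidate: "hasepurc"
Method: check if candidate is substring of word+word
"purchasepurchase" contains "hasepurc"? Yes
Is rotation = Yes


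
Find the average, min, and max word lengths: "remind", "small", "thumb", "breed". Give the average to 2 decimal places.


Lengths: "remind"=6, "small"=5, "thumb"=5, "breed"=5
Sum = 21, Count = 4
Average = 21/4 = 5.25
= avg=5.25, min=5, max=6


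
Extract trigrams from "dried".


Word: "dried" (length 5)
Number of trigrams = 5 - 3 + 1 = 3
  Position 0: "dri"
  Position 1: "rie"
  Position 2: "ied"
Trigrams = "dri", "rie", "ied"


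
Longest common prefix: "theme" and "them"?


Word 1: "theme"
Word 2: "them"
Comparing from start:
  Pos 0: 't' == 't'
  Pos 1: 'h' == 'h'
  Pos 2: 'e' == 'e'
  Pos 3: 'm' == 'm'
LCP = "them" (length 4)


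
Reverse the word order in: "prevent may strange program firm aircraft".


Original: "prevent may strange program firm aircraft"
Words (1..n): prevent | may | strange | program | firm | aircraft
Reversed (n..1): aircraft | firm | program | strange | may | prevent
Result = "aircraft firm program strange may prevent"


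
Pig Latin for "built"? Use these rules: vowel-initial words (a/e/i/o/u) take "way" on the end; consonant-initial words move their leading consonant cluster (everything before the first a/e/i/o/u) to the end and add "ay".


Word: "built"
Starts with consonant(s) → move to end, add 'ay'
Consonant cluster: "b"
Pig Latin = "uiltbay"


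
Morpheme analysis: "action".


Word: "action"
Morphemes: act / -ion
Each morpheme carries meaning
= 2 morphemes


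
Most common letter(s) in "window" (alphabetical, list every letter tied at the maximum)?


Word: "window"
Letter counts:
  'd': 1
  'i': 1
  'n': 1
  'o': 1
  'w': 2
Maximum count = 2
Most frequent = 'w' (2 times each)


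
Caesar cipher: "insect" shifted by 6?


Word: "insect"
Shift: 6
Each letter → (letter + shift) mod 26:
  'i' (8) + 6 = 14 → 'o'
  'n' (13) + 6 = 19 → 't'
  's' (18) + 6 = 24 → 'y'
  'e' (4) + 6 = 10 → 'k'
  'c' (2) + 6 = 8 → 'i'
  't' (19) + 6 = 25 → 'z'
Result = "otykiz"


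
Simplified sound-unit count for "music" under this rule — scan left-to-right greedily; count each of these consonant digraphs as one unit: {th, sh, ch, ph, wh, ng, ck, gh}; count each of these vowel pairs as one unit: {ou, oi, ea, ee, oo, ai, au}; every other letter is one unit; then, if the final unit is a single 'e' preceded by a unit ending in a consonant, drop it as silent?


Word: "music" (5 letters)
Left-to-right scan:
  1. 'm' (letter)
  2. 'u' (letter)
  3. 's' (letter)
  4. 'i' (letter)
  5. 'c' (letter)
Units from scan: 5
Sound units = 5 units


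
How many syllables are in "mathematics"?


Word: "mathematics"
Syllable breakdown: math-e-mat-ics
Counting: 4 parts
= 4 syllables


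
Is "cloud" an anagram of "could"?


Word 1: "could" → sorted: cdlou
Word 2: "cloud" → sorted: cdlou
Same letters? cdlou == cdlou
Anagram = Yes


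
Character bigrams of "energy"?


Word: "energy" (length 6)
Number of bigrams = 6 - 2 + 1 = 5
  Position 0: "en"
  Position 1: "ne"
  Position 2: "er"
  Position 3: "rg"
  Position 4: "gy"
Bigrams = "en", "ne", "er", "rg", "gy"


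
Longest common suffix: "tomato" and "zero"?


Word 1: "tomato"
Word 2: "zero"
Comparing from end:
  Pos -1: 'o' == 'o'
  Pos -2: 't' != 'r' (stop)
LCS = "o" (length 1)


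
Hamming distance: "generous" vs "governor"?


Comparing character by character (same length = 8):
  Pos 0: 'g' vs 'g' =
  Pos 1: 'e' vs 'o' !=
  Pos 2: 'n' vs 'v' !=
  Pos 3: 'e' vs 'e' =
  Pos 4: 'r' vs 'r' =
  Pos 5: 'o' vs 'n' !=
  Pos 6: 'u' vs 'o' !=
  Pos 7: 's' vs 'r' !=
Hamming distance = 5


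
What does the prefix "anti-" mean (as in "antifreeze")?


Prefix: anti-
Example: antifreeze = anti- + freeze
Meaning = against


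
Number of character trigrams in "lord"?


Word: "lord" (length 4)
Number of 3-grams = length - 3 + 1 = 4 - 3 + 1
= 2


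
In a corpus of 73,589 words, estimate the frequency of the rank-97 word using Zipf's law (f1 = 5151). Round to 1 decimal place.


Zipf's law: f(r) = f(1) / r
f(1) = 5151
f(97) = 5151 / 97
= 53.1 occurrences


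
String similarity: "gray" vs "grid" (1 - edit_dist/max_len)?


Word 1: "gray" (length 4)
Word 2: "grid" (length 4)
One optimal edit sequence:
  1. keep 'g'
  2. keep 'r'
  3. substitute 'a' -> 'i'  (+1)
  4. substitute 'y' -> 'd'  (+1)
Edit distance = 2
Max length = max(4, 4) = 4
Similarity = 1 - 2/4
= 0.5000


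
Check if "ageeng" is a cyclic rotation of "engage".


Word: "engage", Candidate: "ageeng"
Method: check if candidate is substring of word+word
"engageengage" contains "ageeng"? Yes
Is rotation = Yes


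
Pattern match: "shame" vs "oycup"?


Pattern of "shame": [0, 1, 2, 3, 4]
Pattern of "oycup": [0, 1, 2, 3, 4]
Patterns match
Same pattern = Yes


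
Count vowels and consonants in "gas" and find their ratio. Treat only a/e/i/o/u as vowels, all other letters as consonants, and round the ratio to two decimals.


Word: "gas"
Vowels (a,e,i,o,u): 1
Consonants: 2
Ratio = 1/2
= 0.50


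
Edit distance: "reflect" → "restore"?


Word 1: "reflect" (length 7)
Word 2: "restore" (length 7)
One optimal edit sequence (insert/delete/substitute each cost 1):
  1. keep 'r'
  2. keep 'e'
  3. substitute 'f' -> 's'  (+1)
  4. substitute 'l' -> 't'  (+1)
  5. substitute 'e' -> 'o'  (+1)
  6. substitute 'c' -> 'r'  (+1)
  7. substitute 't' -> 'e'  (+1)
Total edit operations: 5
Edit distance = 5


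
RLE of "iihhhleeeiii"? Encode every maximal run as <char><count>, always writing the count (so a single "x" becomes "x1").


String: "iihhhleeeiii"
Scanning for consecutive runs:
  'i' x 2
  'h' x 3
  'l' x 1
  'e' x 3
  'i' x 3
RLE = "i2h3l1e3i3"


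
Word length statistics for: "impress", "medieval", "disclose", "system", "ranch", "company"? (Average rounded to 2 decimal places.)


Lengths: "impress"=7, "medieval"=8, "disclose"=8, "system"=6, "ranch"=5, "company"=7
Sum = 41, Count = 6
Average = 41/6 = 6.83
= avg=6.83, min=5, max=8


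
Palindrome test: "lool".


Word: "lool"
Reversed: "lool"
Forward == Backward? lool == lool
Palindrome = Yes


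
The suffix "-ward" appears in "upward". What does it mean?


Suffix: -ward
Example: upward (up + -ward)
Meaning = in the direction of


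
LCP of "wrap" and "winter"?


Word 1: "wrap"
Word 2: "winter"
Comparing from start:
  Pos 0: 'w' == 'w'
  Pos 1: 'r' != 'i' (stop)
LCP = "w" (length 1)


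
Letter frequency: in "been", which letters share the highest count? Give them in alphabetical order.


Word: "been"
Letter counts:
  'b': 1
  'e': 2
  'n': 1
Maximum count = 2
Most frequent = 'e' (2 times each)


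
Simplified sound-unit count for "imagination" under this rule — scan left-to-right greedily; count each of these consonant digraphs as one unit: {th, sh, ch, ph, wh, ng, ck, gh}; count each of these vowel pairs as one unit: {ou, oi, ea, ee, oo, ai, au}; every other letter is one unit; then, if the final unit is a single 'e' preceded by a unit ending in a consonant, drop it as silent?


Word: "imagination" (11 letters)
Left-to-right scan:
  [1] 'i' (letter)
  [2] 'm' (letter)
  [3] 'a' (letter)
  [4] 'g' (letter)
  [5] 'i' (letter)
  [6] 'n' (letter)
  [7] 'a' (letter)
  [8] 't' (letter)
  [9] 'i' (letter)
  [10] 'o' (letter)
  [11] 'n' (letter)
Units from scan: 11
Sound units = 11 units


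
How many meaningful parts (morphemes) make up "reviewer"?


Word: "reviewer"
Morphemes: re- | view | -er
Each morpheme carries meaning
= 3 morphemes


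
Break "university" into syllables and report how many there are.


Word: "university"
Syllable breakdown: u · ni · ver · si · ty
Counting: 5 parts
= 5 syllables


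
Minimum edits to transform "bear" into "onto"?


Word 1: "bear" (length 4)
Word 2: "onto" (length 4)
One optimal edit sequence (insert/delete/substitute each cost 1):
  1. substitute 'b' -> 'o'  (+1)
  2. substitute 'e' -> 'n'  (+1)
  3. substitute 'a' -> 't'  (+1)
  4. substitute 'r' -> 'o'  (+1)
Total edit operations: 4
Edit distance = 4


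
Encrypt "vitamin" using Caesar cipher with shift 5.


Word: "vitamin"
Shift: 5
Each letter → (letter + shift) mod 26:
  'v' (21) + 5 = 0 → 'a'
  'i' (8) + 5 = 13 → 'n'
  't' (19) + 5 = 24 → 'y'
  'a' (0) + 5 = 5 → 'f'
  'm' (12) + 5 = 17 → 'r'
  'i' (8) + 5 = 13 → 'n'
  'n' (13) + 5 = 18 → 's'
Result = "anyfrns"


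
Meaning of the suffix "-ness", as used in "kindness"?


Suffix: -ness
Example: kindness (kind + -ness)
Meaning = state of being


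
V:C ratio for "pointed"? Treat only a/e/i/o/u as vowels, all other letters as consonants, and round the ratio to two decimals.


Word: "pointed"
Vowels (a,e,i,o,u): 3
Consonants: 4
Ratio = 3/4
= 0.75


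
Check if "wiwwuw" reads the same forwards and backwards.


Word: "wiwwuw"
Reversed: "wuwwiw"
Forward == Backward? wiwwuw != wuwwiw
Palindrome = No


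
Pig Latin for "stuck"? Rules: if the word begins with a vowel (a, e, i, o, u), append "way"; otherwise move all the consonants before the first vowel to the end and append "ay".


Word: "stuck"
Starts with consonant(s) → move to end, add 'ay'
Consonant cluster: "st"
Pig Latin = "uckstay"


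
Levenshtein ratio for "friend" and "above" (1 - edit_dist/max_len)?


Word 1: "friend" (length 6)
Word 2: "above" (length 5)
One optimal edit sequence:
  1. delete 'f'  (+1)
  2. substitute 'r' -> 'a'  (+1)
  3. substitute 'i' -> 'b'  (+1)
  4. substitute 'e' -> 'o'  (+1)
  5. substitute 'n' -> 'v'  (+1)
  6. substitute 'd' -> 'e'  (+1)
Edit distance = 6
Max length = max(6, 5) = 6
Similarity = 1 - 6/6
= 0.0000


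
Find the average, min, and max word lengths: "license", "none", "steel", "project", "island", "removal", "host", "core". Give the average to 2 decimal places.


Lengths: "license"=7, "none"=4, "steel"=5, "project"=7, "island"=6, "removal"=7, "host"=4, "core"=4
Sum = 44, Count = 8
Average = 44/8 = 5.50
= avg=5.50, min=4, max=7


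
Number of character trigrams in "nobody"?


Word: "nobody" (length 6)
Number of 3-grams = length - 3 + 1 = 6 - 3 + 1
= 4


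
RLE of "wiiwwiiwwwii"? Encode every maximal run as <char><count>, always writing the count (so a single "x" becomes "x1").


String: "wiiwwiiwwwii"
Scanning for consecutive runs:
  'w' x 1
  'i' x 2
  'w' x 2
  'i' x 2
  'w' x 3
  'i' x 2
RLE = "w1i2w2i2w3i2"
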